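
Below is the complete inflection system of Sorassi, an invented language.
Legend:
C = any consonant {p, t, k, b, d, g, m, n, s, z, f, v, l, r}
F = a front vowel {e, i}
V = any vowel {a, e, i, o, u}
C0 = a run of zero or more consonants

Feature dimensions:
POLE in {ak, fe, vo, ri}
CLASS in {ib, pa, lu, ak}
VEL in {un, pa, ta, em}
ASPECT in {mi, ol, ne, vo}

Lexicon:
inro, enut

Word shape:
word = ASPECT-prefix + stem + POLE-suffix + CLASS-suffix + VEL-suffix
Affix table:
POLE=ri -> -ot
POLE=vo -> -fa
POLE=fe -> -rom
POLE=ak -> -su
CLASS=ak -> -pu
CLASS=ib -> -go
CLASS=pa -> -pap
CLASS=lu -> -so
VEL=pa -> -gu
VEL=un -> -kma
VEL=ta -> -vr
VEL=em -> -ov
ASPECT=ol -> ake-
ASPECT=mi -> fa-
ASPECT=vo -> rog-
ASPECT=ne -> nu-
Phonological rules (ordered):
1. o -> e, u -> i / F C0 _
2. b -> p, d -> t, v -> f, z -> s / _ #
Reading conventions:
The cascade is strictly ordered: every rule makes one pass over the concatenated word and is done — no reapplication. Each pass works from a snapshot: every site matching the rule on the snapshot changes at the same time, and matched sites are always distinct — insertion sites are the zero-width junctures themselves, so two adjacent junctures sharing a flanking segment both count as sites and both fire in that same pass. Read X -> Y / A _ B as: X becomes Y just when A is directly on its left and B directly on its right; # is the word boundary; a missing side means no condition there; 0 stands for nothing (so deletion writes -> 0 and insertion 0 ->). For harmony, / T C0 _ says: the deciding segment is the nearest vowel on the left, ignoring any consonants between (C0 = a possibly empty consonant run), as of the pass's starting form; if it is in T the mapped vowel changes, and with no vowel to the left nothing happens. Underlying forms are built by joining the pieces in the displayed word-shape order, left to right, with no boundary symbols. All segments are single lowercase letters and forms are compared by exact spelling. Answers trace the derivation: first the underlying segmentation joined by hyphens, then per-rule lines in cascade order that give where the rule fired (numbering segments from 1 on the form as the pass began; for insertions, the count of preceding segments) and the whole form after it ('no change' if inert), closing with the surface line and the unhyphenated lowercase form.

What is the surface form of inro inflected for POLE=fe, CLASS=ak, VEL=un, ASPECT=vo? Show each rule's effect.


underlying: rog-inro-rom-pu-kma
1. o -> e, u -> i / F C0 _: fires at position(s) 7: roginrerompukma
2. b -> p, d -> t, v -> f, z -> s / _ #: no change
surface: roginrerompukma


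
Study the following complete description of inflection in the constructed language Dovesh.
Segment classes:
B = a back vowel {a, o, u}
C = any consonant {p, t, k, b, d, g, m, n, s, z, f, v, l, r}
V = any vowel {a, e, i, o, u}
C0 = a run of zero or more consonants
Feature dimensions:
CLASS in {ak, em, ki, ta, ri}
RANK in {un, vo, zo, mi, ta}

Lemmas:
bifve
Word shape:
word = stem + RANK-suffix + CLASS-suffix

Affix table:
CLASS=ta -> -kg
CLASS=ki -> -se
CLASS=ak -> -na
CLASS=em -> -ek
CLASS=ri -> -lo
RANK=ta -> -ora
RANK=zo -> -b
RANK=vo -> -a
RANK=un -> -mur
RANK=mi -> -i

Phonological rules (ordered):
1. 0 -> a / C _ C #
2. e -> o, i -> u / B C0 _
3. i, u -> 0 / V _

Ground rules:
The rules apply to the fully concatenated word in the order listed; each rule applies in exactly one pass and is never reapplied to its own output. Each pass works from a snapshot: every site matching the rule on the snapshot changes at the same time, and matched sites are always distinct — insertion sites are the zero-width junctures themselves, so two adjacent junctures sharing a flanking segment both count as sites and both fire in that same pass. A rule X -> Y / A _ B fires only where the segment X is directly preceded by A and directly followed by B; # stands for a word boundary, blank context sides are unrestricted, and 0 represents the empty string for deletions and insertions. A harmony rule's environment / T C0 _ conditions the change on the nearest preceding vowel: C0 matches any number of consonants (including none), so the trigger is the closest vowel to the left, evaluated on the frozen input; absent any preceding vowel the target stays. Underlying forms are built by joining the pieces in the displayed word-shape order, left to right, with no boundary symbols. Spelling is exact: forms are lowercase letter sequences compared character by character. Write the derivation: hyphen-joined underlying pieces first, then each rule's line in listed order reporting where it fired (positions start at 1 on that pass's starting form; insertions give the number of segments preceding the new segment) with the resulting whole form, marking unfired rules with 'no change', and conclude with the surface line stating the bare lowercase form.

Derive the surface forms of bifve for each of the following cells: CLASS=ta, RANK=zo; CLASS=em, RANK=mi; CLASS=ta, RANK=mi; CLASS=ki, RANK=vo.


cell CLASS=ta, RANK=zo:
underlying: bifve-b-kg
1. 0 -> a / C _ C #: inserts after position(s) 7: bifvebkag
2. e -> o, i -> u / B C0 _: no change
3. i, u -> 0 / V _: no change
surface: bifvebkag

cell CLASS=em, RANK=mi:
underlying: bifve-i-ek
1. 0 -> a / C _ C #: no change
2. e -> o, i -> u / B C0 _: no change
3. i, u -> 0 / V _: fires at position(s) 6: bifveek
surface: bifveek

cell CLASS=ta, RANK=mi:
underlying: bifve-i-kg
1. 0 -> a / C _ C #: inserts after position(s) 7: bifveikag
2. e -> o, i -> u / B C0 _: no change
3. i, u -> 0 / V _: fires at position(s) 6: bifvekag
surface: bifvekag

cell CLASS=ki, RANK=vo:
underlying: bifve-a-se
1. 0 -> a / C _ C #: no change
2. e -> o, i -> u / B C0 _: fires at position(s) 8: bifveaso
3. i, u -> 0 / V _: no change
surface: bifveaso


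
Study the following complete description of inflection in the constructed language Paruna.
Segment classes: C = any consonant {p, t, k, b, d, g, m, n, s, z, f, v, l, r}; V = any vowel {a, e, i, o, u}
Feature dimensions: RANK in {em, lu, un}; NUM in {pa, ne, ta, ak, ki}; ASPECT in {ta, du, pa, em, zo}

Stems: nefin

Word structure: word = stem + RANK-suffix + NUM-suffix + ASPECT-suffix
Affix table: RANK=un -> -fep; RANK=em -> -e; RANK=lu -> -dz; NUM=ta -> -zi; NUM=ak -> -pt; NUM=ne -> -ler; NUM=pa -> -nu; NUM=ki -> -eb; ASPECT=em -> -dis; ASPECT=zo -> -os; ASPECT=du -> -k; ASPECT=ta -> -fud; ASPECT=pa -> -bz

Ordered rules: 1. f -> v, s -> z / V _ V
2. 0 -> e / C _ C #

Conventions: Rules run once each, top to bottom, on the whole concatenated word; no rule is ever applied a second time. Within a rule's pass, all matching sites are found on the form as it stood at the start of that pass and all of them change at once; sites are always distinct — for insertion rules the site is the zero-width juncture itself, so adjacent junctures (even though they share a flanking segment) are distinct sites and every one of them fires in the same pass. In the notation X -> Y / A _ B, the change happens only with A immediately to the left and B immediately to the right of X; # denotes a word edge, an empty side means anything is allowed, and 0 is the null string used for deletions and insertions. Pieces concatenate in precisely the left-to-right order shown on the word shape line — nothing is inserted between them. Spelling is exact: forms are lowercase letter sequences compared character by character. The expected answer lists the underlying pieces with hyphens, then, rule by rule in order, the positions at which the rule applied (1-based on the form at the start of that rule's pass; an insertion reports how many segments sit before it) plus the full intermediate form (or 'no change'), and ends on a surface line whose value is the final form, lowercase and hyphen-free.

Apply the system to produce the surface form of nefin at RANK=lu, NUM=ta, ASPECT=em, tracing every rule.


underlying: nefin-dz-zi-dis
1. f -> v, s -> z / V _ V: fires at position(s) 3: nevindzzidis
2. 0 -> e / C _ C #: no change
surface: nevindzzidis


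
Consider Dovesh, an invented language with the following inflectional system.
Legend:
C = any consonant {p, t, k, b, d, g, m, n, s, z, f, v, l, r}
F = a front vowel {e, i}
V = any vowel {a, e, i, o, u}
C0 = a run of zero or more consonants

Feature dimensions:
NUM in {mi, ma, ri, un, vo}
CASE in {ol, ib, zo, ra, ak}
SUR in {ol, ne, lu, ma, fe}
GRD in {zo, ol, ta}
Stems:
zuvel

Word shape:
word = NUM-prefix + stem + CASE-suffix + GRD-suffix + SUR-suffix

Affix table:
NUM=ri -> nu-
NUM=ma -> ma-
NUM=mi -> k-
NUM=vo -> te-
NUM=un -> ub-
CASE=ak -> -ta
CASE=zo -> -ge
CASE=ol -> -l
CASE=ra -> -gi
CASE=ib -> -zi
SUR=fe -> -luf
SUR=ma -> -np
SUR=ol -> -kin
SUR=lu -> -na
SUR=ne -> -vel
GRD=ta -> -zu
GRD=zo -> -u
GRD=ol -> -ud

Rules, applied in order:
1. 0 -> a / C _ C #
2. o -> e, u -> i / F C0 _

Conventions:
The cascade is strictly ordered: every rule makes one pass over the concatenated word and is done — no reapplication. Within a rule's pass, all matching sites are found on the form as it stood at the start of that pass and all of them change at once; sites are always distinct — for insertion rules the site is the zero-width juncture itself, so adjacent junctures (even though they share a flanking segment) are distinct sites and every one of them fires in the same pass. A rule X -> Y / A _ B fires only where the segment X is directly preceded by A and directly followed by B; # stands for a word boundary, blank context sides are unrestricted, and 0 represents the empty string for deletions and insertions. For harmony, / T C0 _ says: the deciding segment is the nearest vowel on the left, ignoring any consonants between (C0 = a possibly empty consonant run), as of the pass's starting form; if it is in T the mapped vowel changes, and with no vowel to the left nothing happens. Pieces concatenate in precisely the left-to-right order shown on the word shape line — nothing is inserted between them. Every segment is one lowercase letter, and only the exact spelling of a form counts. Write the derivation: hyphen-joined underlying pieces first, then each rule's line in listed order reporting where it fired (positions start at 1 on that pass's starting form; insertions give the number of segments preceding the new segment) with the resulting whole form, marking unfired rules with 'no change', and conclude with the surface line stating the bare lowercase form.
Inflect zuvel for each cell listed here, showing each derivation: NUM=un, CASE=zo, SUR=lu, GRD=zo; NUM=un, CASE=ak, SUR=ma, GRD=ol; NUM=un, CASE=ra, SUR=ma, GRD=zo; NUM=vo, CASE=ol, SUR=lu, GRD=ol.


cell NUM=un, CASE=zo, SUR=lu, GRD=zo:
underlying: ub-zuvel-ge-u-na
1. 0 -> a / C _ C #: no change
2. o -> e, u -> i / F C0 _: fires at position(s) 10: ubzuvelgeina
surface: ubzuvelgeina

cell NUM=un, CASE=ak, SUR=ma, GRD=ol:
underlying: ub-zuvel-ta-ud-np
1. 0 -> a / C _ C #: inserts after position(s) 12: ubzuveltaudnap
2. o -> e, u -> i / F C0 _: no change
surface: ubzuveltaudnap

cell NUM=un, CASE=ra, SUR=ma, GRD=zo:
underlying: ub-zuvel-gi-u-np
1. 0 -> a / C _ C #: inserts after position(s) 11: ubzuvelgiunap
2. o -> e, u -> i / F C0 _: fires at position(s) 10: ubzuvelgiinap
surface: ubzuvelgiinap

cell NUM=vo, CASE=ol, SUR=lu, GRD=ol:
underlying: te-zuvel-l-ud-na
1. 0 -> a / C _ C #: no change
2. o -> e, u -> i / F C0 _: fires at position(s) 4, 9: tezivellidna
surface: tezivellidna


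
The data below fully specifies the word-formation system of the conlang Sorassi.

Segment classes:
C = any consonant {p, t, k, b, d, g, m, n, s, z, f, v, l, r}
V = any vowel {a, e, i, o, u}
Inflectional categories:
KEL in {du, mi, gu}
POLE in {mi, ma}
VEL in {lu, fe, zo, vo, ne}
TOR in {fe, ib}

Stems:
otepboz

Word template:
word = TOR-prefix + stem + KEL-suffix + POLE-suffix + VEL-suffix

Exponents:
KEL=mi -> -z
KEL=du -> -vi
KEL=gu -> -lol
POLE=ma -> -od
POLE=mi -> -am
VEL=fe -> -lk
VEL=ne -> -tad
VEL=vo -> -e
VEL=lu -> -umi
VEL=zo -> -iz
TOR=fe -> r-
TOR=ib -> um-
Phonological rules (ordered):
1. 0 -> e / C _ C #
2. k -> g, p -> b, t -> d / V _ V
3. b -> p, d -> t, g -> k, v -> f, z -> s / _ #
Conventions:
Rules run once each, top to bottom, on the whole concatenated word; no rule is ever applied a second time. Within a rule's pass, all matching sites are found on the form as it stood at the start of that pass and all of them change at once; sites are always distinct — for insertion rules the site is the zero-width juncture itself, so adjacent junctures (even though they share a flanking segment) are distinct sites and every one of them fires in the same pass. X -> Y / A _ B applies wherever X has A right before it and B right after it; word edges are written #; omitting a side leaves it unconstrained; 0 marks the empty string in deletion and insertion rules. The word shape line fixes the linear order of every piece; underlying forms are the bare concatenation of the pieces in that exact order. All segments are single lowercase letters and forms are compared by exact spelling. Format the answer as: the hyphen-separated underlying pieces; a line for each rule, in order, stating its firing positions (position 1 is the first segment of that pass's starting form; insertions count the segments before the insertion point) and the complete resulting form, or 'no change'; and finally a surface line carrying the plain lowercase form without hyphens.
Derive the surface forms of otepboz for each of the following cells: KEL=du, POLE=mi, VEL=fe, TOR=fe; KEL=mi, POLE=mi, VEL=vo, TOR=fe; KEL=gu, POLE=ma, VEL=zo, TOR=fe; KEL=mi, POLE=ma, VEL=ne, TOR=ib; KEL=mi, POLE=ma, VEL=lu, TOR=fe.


cell KEL=du, POLE=mi, VEL=fe, TOR=fe:
underlying: r-otepboz-vi-am-lk
1. 0 -> e / C _ C #: inserts after position(s) 13: rotepbozviamlek
2. k -> g, p -> b, t -> d / V _ V: fires at position(s) 3: rodepbozviamlek
3. b -> p, d -> t, g -> k, v -> f, z -> s / _ #: no change
surface: rodepbozviamlek

cell KEL=mi, POLE=mi, VEL=vo, TOR=fe:
underlying: r-otepboz-z-am-e
1. 0 -> e / C _ C #: no change
2. k -> g, p -> b, t -> d / V _ V: fires at position(s) 3: rodepbozzame
3. b -> p, d -> t, g -> k, v -> f, z -> s / _ #: no change
surface: rodepbozzame

cell KEL=gu, POLE=ma, VEL=zo, TOR=fe:
underlying: r-otepboz-lol-od-iz
1. 0 -> e / C _ C #: no change
2. k -> g, p -> b, t -> d / V _ V: fires at position(s) 3: rodepbozlolodiz
3. b -> p, d -> t, g -> k, v -> f, z -> s / _ #: fires at position(s) 15: rodepbozlolodis
surface: rodepbozlolodis

cell KEL=mi, POLE=ma, VEL=ne, TOR=ib:
underlying: um-otepboz-z-od-tad
1. 0 -> e / C _ C #: no change
2. k -> g, p -> b, t -> d / V _ V: fires at position(s) 4: umodepbozzodtad
3. b -> p, d -> t, g -> k, v -> f, z -> s / _ #: fires at position(s) 15: umodepbozzodtat
surface: umodepbozzodtat

cell KEL=mi, POLE=ma, VEL=lu, TOR=fe:
underlying: r-otepboz-z-od-umi
1. 0 -> e / C _ C #: no change
2. k -> g, p -> b, t -> d / V _ V: fires at position(s) 3: rodepbozzodumi
3. b -> p, d -> t, g -> k, v -> f, z -> s / _ #: no change
surface: rodepbozzodumi


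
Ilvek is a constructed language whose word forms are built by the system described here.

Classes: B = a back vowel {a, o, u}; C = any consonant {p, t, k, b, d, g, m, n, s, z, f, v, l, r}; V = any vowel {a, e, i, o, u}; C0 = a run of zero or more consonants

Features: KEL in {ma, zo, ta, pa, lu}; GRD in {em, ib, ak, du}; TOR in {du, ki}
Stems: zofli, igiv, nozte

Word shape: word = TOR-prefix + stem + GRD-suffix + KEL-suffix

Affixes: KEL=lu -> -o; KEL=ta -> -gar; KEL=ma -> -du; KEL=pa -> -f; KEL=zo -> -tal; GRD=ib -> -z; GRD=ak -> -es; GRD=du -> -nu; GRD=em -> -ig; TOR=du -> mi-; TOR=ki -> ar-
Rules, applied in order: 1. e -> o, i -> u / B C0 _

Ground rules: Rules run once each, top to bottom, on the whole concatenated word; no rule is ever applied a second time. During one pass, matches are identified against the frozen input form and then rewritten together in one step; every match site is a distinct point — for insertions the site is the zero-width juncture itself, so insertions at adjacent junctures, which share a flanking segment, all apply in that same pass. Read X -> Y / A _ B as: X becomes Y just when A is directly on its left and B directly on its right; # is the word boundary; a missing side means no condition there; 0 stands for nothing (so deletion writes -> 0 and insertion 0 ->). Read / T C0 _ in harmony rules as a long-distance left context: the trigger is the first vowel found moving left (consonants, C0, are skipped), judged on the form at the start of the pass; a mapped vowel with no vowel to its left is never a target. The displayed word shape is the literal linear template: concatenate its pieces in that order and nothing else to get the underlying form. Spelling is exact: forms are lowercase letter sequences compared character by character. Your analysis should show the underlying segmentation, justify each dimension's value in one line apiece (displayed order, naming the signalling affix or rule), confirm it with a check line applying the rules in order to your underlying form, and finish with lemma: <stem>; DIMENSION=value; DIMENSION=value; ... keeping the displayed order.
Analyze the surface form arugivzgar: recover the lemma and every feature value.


underlying: ar-igiv-z-gar
KEL=ta - signalled by the affix -gar
GRD=ib - signalled by the affix -z
TOR=ki - signalled by the affix ar-
check: arigivzgar -> arugivzgar
lemma: igiv; KEL=ta; GRD=ib; TOR=ki


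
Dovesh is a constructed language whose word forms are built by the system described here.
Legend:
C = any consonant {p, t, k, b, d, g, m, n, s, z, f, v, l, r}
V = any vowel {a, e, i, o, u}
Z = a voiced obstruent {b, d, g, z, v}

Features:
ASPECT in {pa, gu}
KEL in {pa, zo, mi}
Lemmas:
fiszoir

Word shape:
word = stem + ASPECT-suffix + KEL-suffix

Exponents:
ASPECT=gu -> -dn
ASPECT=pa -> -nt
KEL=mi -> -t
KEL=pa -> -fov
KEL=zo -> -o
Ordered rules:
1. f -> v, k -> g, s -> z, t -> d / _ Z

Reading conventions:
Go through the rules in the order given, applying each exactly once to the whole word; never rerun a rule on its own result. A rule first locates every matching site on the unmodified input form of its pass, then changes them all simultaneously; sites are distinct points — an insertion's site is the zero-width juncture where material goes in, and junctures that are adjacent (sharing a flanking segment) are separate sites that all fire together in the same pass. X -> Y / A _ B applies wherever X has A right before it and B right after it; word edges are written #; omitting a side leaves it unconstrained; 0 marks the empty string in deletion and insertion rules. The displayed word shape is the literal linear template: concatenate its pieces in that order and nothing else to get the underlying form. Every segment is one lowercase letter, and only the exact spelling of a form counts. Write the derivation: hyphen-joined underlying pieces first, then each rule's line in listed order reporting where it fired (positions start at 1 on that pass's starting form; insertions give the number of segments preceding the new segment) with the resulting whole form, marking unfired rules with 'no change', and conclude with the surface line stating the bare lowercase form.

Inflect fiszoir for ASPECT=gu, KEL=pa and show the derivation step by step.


underlying: fiszoir-dn-fov
1. f -> v, k -> g, s -> z, t -> d / _ Z: fires at position(s) 3: fizzoirdnfov
surface: fizzoirdnfov


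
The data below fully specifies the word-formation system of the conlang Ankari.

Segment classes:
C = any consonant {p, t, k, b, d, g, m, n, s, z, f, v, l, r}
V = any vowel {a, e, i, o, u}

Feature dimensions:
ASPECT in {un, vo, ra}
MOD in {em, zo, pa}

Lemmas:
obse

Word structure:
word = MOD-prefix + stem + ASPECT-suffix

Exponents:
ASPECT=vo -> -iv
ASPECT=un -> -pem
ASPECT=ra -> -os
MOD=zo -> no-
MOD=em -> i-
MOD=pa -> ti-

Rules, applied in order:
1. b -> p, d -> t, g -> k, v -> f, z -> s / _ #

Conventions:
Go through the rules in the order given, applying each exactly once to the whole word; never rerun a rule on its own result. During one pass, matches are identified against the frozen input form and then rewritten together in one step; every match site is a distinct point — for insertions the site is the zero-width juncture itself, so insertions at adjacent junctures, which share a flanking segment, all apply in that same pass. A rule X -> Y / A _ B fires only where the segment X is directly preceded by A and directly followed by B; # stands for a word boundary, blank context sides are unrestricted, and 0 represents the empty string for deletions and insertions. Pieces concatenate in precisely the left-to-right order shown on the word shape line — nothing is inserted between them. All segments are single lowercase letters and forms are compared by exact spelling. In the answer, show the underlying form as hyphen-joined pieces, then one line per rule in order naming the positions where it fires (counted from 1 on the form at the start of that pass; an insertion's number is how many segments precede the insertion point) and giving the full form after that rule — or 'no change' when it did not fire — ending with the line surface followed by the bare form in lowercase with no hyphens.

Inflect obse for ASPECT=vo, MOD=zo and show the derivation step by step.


underlying: no-obse-iv
1. b -> p, d -> t, g -> k, v -> f, z -> s / _ #: fires at position(s) 8: noobseif
surface: noobseif


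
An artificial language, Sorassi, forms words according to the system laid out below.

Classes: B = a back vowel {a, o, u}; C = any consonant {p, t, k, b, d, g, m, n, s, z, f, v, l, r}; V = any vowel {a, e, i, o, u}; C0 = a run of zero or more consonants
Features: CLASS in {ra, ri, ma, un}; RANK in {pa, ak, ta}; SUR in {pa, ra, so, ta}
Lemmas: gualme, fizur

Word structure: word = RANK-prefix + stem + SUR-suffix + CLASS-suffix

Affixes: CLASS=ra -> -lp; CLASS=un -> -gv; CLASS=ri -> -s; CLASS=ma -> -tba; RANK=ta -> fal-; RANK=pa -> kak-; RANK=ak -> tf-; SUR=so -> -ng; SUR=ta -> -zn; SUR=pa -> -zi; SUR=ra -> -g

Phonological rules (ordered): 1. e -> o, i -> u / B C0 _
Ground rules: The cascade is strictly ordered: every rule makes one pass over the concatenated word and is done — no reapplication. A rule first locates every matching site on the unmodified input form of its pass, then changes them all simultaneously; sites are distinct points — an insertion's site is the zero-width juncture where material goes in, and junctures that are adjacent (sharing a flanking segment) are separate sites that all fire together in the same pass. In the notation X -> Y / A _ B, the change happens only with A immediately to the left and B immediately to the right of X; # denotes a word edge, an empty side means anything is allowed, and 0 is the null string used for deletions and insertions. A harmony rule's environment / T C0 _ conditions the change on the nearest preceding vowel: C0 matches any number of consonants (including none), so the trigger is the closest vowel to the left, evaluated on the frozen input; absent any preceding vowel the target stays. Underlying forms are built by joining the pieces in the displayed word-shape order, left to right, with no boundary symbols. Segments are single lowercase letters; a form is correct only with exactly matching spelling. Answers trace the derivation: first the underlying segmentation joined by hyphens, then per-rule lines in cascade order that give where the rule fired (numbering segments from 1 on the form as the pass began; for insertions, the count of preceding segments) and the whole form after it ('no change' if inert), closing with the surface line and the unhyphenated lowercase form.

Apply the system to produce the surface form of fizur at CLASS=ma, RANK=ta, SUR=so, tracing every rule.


underlying: fal-fizur-ng-tba
1. e -> o, i -> u / B C0 _: fires at position(s) 5: falfuzurngtba
surface: falfuzurngtba


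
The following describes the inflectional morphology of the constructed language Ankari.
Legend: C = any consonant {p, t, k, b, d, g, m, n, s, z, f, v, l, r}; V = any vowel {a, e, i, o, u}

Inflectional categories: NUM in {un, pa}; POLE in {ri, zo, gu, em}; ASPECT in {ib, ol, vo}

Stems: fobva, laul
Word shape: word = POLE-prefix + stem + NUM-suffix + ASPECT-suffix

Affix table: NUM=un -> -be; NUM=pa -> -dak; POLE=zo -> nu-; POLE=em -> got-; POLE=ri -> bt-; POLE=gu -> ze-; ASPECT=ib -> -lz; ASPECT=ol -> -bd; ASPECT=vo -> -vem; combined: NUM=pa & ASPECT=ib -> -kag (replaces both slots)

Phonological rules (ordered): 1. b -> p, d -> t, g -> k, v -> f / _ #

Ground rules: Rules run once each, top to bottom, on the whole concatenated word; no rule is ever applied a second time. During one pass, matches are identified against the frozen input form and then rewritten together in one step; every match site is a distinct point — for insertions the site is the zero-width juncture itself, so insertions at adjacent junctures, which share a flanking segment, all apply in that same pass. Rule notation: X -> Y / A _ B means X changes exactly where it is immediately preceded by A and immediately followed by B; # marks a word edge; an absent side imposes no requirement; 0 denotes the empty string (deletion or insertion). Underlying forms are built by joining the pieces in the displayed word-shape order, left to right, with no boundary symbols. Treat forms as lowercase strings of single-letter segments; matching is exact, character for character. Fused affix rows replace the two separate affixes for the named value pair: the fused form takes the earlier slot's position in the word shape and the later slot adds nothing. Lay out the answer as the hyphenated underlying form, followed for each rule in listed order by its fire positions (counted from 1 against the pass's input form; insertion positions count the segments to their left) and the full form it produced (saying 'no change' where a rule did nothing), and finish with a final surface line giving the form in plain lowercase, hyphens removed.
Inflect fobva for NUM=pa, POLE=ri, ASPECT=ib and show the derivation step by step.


underlying: bt-fobva-kag
1. b -> p, d -> t, g -> k, v -> f / _ #: fires at position(s) 10: btfobvakak
surface: btfobvakak


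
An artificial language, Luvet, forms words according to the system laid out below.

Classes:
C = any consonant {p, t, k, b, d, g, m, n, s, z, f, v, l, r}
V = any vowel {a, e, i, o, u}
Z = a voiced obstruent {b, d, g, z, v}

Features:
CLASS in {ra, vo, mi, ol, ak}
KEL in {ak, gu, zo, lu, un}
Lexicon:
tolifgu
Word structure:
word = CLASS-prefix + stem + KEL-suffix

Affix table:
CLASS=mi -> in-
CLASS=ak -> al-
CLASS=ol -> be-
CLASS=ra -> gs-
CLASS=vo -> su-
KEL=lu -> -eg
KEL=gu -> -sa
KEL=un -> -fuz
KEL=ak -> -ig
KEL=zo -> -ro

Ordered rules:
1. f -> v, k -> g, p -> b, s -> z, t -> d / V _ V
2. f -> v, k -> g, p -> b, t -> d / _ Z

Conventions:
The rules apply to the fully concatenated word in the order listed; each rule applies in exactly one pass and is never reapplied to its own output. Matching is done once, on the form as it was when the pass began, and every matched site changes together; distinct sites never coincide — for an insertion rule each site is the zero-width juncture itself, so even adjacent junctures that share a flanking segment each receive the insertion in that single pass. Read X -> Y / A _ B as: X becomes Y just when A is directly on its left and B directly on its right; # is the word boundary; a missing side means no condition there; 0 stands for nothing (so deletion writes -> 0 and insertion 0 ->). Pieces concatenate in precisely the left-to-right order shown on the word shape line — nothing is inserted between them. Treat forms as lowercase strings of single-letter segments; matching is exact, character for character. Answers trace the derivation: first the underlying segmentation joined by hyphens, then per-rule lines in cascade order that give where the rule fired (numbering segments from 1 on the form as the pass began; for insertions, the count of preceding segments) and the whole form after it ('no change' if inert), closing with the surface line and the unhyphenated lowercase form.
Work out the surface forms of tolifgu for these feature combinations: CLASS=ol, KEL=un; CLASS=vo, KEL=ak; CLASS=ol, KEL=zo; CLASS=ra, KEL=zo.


cell CLASS=ol, KEL=un:
underlying: be-tolifgu-fuz
1. f -> v, k -> g, p -> b, s -> z, t -> d / V _ V: fires at position(s) 3, 10: bedolifguvuz
2. f -> v, k -> g, p -> b, t -> d / _ Z: fires at position(s) 7: bedolivguvuz
surface: bedolivguvuz

cell CLASS=vo, KEL=ak:
underlying: su-tolifgu-ig
1. f -> v, k -> g, p -> b, s -> z, t -> d / V _ V: fires at position(s) 3: sudolifguig
2. f -> v, k -> g, p -> b, t -> d / _ Z: fires at position(s) 7: sudolivguig
surface: sudolivguig

cell CLASS=ol, KEL=zo:
underlying: be-tolifgu-ro
1. f -> v, k -> g, p -> b, s -> z, t -> d / V _ V: fires at position(s) 3: bedolifguro
2. f -> v, k -> g, p -> b, t -> d / _ Z: fires at position(s) 7: bedolivguro
surface: bedolivguro

cell CLASS=ra, KEL=zo:
underlying: gs-tolifgu-ro
1. f -> v, k -> g, p -> b, s -> z, t -> d / V _ V: no change
2. f -> v, k -> g, p -> b, t -> d / _ Z: fires at position(s) 7: gstolivguro
surface: gstolivguro


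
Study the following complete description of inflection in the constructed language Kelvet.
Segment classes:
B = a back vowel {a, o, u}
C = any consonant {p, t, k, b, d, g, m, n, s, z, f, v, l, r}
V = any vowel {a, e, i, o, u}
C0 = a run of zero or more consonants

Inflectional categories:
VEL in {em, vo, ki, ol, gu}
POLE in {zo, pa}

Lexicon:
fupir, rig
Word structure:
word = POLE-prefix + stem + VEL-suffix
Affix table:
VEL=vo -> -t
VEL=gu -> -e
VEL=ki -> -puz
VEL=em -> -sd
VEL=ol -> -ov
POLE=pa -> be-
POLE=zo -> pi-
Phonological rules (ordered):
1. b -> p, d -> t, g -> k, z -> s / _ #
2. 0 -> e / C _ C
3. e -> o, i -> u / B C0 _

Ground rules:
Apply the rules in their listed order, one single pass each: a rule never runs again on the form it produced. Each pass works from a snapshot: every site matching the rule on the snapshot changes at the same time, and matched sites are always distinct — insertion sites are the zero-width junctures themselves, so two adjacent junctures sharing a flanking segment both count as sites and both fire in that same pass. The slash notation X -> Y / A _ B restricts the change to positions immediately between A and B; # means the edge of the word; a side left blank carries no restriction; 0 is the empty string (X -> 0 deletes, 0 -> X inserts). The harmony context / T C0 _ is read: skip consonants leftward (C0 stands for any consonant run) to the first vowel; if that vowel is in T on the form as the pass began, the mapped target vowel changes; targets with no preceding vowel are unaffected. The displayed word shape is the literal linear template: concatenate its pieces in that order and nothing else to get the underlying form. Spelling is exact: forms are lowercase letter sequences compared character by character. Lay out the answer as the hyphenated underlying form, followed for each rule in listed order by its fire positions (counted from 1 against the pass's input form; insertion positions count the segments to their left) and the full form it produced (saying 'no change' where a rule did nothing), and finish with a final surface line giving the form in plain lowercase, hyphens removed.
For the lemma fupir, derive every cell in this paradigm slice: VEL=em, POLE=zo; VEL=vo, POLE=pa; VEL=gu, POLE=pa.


cell VEL=em, POLE=zo:
underlying: pi-fupir-sd
1. b -> p, d -> t, g -> k, z -> s / _ #: fires at position(s) 9: pifupirst
2. 0 -> e / C _ C: inserts after position(s) 7, 8: pifupireset
3. e -> o, i -> u / B C0 _: fires at position(s) 6: pifupureset
surface: pifupureset

cell VEL=vo, POLE=pa:
underlying: be-fupir-t
1. b -> p, d -> t, g -> k, z -> s / _ #: no change
2. 0 -> e / C _ C: inserts after position(s) 7: befupiret
3. e -> o, i -> u / B C0 _: fires at position(s) 6: befupuret
surface: befupuret

cell VEL=gu, POLE=pa:
underlying: be-fupir-e
1. b -> p, d -> t, g -> k, z -> s / _ #: no change
2. 0 -> e / C _ C: no change
3. e -> o, i -> u / B C0 _: fires at position(s) 6: befupure
surface: befupure


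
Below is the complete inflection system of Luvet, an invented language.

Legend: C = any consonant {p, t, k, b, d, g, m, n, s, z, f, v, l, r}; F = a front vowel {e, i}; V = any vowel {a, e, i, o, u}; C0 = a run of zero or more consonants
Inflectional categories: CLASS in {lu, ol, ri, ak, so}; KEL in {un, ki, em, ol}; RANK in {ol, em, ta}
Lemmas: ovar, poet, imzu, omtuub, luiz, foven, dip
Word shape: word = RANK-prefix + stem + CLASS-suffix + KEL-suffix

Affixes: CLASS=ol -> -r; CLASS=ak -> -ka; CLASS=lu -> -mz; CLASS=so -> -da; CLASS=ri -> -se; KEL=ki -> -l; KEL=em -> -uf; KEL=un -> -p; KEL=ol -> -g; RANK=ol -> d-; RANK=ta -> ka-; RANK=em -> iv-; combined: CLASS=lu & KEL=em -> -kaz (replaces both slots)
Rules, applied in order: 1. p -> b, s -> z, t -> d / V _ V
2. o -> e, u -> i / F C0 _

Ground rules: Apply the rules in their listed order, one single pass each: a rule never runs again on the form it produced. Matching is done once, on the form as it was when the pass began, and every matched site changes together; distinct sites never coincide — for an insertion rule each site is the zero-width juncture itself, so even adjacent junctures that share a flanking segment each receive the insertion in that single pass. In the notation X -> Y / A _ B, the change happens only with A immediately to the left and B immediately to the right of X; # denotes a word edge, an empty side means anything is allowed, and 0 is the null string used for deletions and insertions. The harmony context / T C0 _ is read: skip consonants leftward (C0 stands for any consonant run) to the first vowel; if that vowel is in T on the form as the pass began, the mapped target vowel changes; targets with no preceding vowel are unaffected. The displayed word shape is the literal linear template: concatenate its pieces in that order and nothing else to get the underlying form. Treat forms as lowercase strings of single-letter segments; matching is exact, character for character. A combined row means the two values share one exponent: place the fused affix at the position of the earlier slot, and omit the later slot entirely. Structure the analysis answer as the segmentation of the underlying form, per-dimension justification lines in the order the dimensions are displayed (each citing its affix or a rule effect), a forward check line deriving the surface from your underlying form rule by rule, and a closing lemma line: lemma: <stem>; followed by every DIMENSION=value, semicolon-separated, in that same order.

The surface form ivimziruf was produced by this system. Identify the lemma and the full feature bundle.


underlying: iv-imzu-r-uf
CLASS=ol - signalled by the affix -r
KEL=em - signalled by the affix -uf
RANK=em - signalled by the affix iv-
check: ivimzuruf -> ivimzuruf -> ivimziruf
lemma: imzu; CLASS=ol; KEL=em; RANK=em


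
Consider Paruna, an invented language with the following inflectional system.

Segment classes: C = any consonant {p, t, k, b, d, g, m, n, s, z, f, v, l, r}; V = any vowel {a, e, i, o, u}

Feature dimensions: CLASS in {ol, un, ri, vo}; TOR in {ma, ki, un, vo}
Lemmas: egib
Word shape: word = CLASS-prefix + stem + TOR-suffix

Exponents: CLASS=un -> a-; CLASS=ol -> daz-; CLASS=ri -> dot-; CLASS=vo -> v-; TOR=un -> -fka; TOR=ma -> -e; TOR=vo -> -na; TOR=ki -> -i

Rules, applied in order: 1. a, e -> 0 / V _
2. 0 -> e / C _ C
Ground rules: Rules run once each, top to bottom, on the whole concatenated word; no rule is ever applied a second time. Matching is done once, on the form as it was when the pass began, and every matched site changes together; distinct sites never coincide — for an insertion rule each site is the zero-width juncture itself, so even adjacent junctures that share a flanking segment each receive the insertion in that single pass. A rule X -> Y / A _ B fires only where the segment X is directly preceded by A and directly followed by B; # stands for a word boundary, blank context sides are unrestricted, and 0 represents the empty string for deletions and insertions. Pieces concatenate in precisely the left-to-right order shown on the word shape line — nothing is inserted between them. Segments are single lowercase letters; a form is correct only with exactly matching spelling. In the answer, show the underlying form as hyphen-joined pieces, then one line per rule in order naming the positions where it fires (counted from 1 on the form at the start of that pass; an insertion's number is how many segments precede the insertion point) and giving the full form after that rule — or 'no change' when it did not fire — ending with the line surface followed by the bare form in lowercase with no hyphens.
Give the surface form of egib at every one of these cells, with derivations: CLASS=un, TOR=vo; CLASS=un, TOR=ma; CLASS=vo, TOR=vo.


cell CLASS=un, TOR=vo:
underlying: a-egib-na
1. a, e -> 0 / V _: fires at position(s) 2: agibna
2. 0 -> e / C _ C: inserts after position(s) 4: agibena
surface: agibena

cell CLASS=un, TOR=ma:
underlying: a-egib-e
1. a, e -> 0 / V _: fires at position(s) 2: agibe
2. 0 -> e / C _ C: no change
surface: agibe

cell CLASS=vo, TOR=vo:
underlying: v-egib-na
1. a, e -> 0 / V _: no change
2. 0 -> e / C _ C: inserts after position(s) 5: vegibena
surface: vegibena


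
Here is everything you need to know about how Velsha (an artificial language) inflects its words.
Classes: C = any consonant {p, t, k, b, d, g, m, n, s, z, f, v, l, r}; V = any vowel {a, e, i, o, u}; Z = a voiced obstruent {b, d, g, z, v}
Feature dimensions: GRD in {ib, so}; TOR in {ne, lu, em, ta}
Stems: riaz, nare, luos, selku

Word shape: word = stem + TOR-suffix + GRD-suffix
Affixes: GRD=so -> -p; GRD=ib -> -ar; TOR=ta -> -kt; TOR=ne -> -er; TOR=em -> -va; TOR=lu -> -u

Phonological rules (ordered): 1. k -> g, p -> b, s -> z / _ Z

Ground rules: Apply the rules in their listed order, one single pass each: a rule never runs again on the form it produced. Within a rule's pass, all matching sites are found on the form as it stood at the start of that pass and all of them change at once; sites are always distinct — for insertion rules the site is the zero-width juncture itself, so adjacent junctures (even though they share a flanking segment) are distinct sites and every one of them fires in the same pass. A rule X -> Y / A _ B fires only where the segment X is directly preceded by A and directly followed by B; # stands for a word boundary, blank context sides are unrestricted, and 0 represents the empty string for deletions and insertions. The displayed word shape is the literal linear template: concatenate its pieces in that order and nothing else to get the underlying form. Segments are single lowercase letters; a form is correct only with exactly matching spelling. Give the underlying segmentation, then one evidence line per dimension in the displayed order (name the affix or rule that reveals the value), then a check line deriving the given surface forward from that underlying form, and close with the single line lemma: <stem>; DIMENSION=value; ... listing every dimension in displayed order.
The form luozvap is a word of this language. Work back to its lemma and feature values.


underlying: luos-va-p
GRD=so - signalled by the affix -p
TOR=em - signalled by the affix -va
check: luosvap -> luozvap
lemma: luos; GRD=so; TOR=em


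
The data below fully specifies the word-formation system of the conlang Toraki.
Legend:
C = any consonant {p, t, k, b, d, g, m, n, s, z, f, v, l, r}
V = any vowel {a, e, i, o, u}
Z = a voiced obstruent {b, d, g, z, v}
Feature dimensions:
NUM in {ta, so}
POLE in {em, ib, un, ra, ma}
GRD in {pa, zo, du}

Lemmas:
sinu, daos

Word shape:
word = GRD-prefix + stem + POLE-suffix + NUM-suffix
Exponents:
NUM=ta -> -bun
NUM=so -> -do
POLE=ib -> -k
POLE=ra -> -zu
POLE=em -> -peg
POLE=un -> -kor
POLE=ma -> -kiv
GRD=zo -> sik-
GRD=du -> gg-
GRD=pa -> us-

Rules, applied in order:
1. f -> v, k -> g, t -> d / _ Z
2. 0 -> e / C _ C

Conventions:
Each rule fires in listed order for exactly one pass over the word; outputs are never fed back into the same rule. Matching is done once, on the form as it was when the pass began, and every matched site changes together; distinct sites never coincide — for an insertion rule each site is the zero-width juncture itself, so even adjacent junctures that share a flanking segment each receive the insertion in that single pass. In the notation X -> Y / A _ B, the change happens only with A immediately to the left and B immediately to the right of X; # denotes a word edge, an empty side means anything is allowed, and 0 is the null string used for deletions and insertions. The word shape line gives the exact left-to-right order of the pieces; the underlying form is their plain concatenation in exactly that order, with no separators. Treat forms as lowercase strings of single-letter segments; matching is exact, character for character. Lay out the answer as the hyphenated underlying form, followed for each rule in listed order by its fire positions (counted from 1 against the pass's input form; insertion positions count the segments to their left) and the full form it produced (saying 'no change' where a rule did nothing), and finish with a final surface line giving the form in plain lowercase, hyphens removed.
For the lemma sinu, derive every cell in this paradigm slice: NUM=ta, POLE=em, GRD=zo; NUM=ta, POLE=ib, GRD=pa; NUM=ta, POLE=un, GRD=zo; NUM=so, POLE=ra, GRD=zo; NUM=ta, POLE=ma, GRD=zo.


cell NUM=ta, POLE=em, GRD=zo:
underlying: sik-sinu-peg-bun
1. f -> v, k -> g, t -> d / _ Z: no change
2. 0 -> e / C _ C: inserts after position(s) 3, 10: sikesinupegebun
surface: sikesinupegebun

cell NUM=ta, POLE=ib, GRD=pa:
underlying: us-sinu-k-bun
1. f -> v, k -> g, t -> d / _ Z: fires at position(s) 7: ussinugbun
2. 0 -> e / C _ C: inserts after position(s) 2, 7: usesinugebun
surface: usesinugebun

cell NUM=ta, POLE=un, GRD=zo:
underlying: sik-sinu-kor-bun
1. f -> v, k -> g, t -> d / _ Z: no change
2. 0 -> e / C _ C: inserts after position(s) 3, 10: sikesinukorebun
surface: sikesinukorebun

cell NUM=so, POLE=ra, GRD=zo:
underlying: sik-sinu-zu-do
1. f -> v, k -> g, t -> d / _ Z: no change
2. 0 -> e / C _ C: inserts after position(s) 3: sikesinuzudo
surface: sikesinuzudo

cell NUM=ta, POLE=ma, GRD=zo:
underlying: sik-sinu-kiv-bun
1. f -> v, k -> g, t -> d / _ Z: no change
2. 0 -> e / C _ C: inserts after position(s) 3, 10: sikesinukivebun
surface: sikesinukivebun
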